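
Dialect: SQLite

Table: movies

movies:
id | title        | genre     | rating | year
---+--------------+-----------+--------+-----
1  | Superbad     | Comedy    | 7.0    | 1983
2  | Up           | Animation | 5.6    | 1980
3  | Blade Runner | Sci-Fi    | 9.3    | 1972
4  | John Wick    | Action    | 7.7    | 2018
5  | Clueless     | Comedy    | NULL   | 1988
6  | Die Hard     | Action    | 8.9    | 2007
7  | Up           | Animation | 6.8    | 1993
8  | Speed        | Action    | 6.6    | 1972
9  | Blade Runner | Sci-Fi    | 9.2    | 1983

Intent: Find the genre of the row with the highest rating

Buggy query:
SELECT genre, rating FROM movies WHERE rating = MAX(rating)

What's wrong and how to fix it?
Bug: WHERE is evaluated per row; an aggregate over the whole table isn't defined there

Fix: Wrap MAX in a scalar subquery so WHERE compares against a single value

Corrected query:
SELECT genre, rating FROM movies WHERE rating = (SELECT MAX(rating) FROM movies)

Result:
genre  | rating
-------+-------
Sci-Fi | 9.3   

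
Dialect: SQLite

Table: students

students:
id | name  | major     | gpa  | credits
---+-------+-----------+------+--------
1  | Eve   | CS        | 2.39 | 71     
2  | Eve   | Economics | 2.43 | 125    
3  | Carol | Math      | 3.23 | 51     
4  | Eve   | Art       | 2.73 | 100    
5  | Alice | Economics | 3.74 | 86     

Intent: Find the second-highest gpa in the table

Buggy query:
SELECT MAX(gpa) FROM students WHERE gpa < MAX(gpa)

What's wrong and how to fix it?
Bug: MAX(gpa) on the right of the comparison is an aggregate-in-WHERE error

Fix: Put the inner MAX in a scalar subquery

Corrected query:
SELECT MAX(gpa) FROM students WHERE gpa < (SELECT MAX(gpa) FROM students)

Result:
MAX(gpa)
--------
3.23    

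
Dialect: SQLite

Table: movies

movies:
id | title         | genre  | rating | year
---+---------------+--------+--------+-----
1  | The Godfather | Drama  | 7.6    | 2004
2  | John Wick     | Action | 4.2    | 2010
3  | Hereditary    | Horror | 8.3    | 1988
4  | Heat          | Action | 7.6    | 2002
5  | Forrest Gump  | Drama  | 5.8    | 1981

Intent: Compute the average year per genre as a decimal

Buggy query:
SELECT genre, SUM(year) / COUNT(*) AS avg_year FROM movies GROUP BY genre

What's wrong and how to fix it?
Bug: SUM(year) and COUNT(*) are both integers; the division truncates the fractional part

Fix: Multiply by 1.0 (or CAST to REAL) to force floating-point division

Corrected query:
SELECT genre, SUM(year) * 1.0 / COUNT(*) AS avg_year FROM movies GROUP BY genre

Result:
genre  | avg_year
-------+---------
Action | 2006    
Drama  | 1992.5  
Horror | 1988    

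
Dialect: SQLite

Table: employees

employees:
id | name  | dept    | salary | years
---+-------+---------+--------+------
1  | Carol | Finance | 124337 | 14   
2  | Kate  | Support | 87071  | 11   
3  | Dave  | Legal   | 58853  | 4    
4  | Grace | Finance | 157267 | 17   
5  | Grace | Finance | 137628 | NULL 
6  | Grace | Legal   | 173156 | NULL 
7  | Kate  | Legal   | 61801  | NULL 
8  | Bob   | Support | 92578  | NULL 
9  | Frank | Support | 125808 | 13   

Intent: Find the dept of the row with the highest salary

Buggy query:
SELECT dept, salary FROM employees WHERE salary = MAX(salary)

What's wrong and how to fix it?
Bug: WHERE is evaluated per row; an aggregate over the whole table isn't defined there

Fix: Wrap MAX in a scalar subquery so WHERE compares against a single value

Corrected query:
SELECT dept, salary FROM employees WHERE salary = (SELECT MAX(salary) FROM employees)

Result:
dept  | salary
------+-------
Legal | 173156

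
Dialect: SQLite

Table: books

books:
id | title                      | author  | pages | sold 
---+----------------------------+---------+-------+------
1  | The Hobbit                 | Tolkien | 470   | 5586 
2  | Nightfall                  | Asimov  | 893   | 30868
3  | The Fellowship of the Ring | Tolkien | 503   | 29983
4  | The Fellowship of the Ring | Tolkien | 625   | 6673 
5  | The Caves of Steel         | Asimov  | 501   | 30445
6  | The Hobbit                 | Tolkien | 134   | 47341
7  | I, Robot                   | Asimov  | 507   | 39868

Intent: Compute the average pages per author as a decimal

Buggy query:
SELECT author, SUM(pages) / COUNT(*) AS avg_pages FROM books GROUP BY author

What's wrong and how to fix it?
Bug: SUM(pages) and COUNT(*) are both integers; the division truncates the fractional part

Fix: Multiply by 1.0 (or CAST to REAL) to force floating-point division

Corrected query:
SELECT author, SUM(pages) * 1.0 / COUNT(*) AS avg_pages FROM books GROUP BY author

Result:
author  | avg_pages 
--------+-----------
Asimov  | 633.666667
Tolkien | 433       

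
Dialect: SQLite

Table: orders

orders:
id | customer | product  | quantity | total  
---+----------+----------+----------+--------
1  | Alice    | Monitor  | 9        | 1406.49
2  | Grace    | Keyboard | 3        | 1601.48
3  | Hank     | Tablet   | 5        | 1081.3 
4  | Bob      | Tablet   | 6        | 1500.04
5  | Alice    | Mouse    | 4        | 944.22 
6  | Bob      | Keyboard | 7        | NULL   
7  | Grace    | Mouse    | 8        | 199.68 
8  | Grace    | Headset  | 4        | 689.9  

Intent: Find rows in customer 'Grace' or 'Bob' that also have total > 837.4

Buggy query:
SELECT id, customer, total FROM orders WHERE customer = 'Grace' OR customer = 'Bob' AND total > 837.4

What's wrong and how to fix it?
Bug: AND binds tighter than OR, so this parses as customer = 'Grace' OR (customer = 'Bob' AND total > 837.4)

Fix: Group the OR with parentheses (or use IN), then AND the threshold

Corrected query:
SELECT id, customer, total FROM orders WHERE (customer = 'Grace' OR customer = 'Bob') AND total > 837.4

Result:
id | customer | total  
---+----------+--------
2  | Grace    | 1601.48
4  | Bob      | 1500.04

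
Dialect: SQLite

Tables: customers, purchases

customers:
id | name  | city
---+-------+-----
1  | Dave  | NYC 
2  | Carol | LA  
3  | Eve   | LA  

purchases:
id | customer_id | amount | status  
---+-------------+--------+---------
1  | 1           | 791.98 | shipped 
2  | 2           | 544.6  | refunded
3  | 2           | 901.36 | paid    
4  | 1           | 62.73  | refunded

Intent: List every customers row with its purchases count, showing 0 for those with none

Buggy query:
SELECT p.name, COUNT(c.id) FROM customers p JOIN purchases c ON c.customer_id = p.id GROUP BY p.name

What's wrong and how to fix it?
Bug: INNER JOIN drops customers rows that have no matching purchases rows

Fix: Use LEFT JOIN so parents without children still appear (COUNT(c.id) gives 0)

Corrected query:
SELECT p.name, COUNT(c.id) FROM customers p LEFT JOIN purchases c ON c.customer_id = p.id GROUP BY p.name

Result:
name  | COUNT(c.id)
------+------------
Carol | 2          
Dave  | 2          
Eve   | 0          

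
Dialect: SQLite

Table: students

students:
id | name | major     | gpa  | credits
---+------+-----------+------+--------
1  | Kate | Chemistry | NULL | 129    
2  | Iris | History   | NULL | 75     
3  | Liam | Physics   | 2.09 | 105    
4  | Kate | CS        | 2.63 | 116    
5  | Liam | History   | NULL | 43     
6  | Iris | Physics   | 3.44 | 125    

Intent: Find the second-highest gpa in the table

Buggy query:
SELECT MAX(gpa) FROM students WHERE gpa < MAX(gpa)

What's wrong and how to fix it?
Bug: The inner MAX is an aggregate inside WHERE, which is not allowed

Fix: Compute the overall MAX in a subquery, then take MAX of rows below it

Corrected query:
SELECT MAX(gpa) FROM students WHERE gpa < (SELECT MAX(gpa) FROM students)

Result:
MAX(gpa)
--------
2.63    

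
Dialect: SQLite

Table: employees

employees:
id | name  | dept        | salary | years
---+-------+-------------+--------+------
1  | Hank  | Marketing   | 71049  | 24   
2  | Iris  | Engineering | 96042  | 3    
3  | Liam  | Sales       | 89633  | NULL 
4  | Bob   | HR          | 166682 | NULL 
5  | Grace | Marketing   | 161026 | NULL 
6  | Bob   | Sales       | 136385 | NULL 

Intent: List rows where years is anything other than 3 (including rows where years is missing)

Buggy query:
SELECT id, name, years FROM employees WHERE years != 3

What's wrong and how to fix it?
Bug: Inequality against NULL is unknown, not true; rows with NULL are dropped

Fix: Handle NULL separately with IS NULL alongside the inequality

Corrected query:
SELECT id, name, years FROM employees WHERE years != 3 OR years IS NULL

Result:
id | name  | years
---+-------+------
1  | Hank  | 24   
3  | Liam  | NULL 
4  | Bob   | NULL 
5  | Grace | NULL 
6  | Bob   | NULL 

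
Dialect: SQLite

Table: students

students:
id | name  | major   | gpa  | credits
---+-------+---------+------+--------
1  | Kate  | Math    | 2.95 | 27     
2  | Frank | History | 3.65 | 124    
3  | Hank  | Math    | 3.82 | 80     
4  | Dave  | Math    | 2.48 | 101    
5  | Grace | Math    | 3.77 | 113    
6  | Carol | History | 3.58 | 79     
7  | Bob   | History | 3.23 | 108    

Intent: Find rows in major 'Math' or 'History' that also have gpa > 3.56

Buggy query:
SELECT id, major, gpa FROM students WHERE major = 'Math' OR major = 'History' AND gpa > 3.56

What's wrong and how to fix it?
Bug: AND binds tighter than OR, so this parses as major = 'Math' OR (major = 'History' AND gpa > 3.56)

Fix: Group the OR with parentheses (or use IN), then AND the threshold

Corrected query:
SELECT id, major, gpa FROM students WHERE (major = 'Math' OR major = 'History') AND gpa > 3.56

Result:
id | major   | gpa 
---+---------+-----
2  | History | 3.65
3  | Math    | 3.82
5  | Math    | 3.77
6  | History | 3.58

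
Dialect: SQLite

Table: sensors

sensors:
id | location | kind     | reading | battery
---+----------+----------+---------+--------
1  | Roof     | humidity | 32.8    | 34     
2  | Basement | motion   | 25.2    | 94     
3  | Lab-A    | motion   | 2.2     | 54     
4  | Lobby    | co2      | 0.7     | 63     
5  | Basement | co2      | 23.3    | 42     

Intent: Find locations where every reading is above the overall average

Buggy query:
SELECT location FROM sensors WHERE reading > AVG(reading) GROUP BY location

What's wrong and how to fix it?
Bug: AVG() is an aggregate; it can't sit directly in WHERE

Fix: Compute the overall average in a scalar subquery and compare each group's MIN against it in HAVING

Corrected query:
SELECT location FROM sensors GROUP BY location HAVING MIN(reading) > (SELECT AVG(reading) FROM sensors)

Result:
location
--------
Basement
Roof    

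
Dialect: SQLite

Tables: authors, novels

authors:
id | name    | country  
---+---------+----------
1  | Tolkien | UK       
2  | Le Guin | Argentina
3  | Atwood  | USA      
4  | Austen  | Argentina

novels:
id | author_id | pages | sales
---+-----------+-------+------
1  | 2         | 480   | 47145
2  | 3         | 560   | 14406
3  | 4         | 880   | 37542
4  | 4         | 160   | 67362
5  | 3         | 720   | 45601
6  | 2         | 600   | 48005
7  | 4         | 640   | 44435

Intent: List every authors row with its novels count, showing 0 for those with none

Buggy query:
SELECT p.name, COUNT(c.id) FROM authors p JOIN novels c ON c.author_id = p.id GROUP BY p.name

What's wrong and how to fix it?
Bug: An inner join excludes parents with zero children

Fix: Switch to LEFT JOIN to retain unmatched parent rows

Corrected query:
SELECT p.name, COUNT(c.id) FROM authors p LEFT JOIN novels c ON c.author_id = p.id GROUP BY p.name

Result:
name    | COUNT(c.id)
--------+------------
Atwood  | 2          
Austen  | 3          
Le Guin | 2          
Tolkien | 0          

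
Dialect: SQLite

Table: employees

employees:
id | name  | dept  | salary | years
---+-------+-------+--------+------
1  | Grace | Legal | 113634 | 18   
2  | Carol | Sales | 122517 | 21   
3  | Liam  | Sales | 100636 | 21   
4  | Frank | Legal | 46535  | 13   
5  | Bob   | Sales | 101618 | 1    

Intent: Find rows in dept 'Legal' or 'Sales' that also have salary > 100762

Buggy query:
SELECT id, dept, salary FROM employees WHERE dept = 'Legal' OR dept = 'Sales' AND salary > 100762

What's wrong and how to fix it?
Bug: AND binds tighter than OR, so this parses as dept = 'Legal' OR (dept = 'Sales' AND salary > 100762)

Fix: Add parentheses around the OR so the AND applies to both alternatives

Corrected query:
SELECT id, dept, salary FROM employees WHERE (dept = 'Legal' OR dept = 'Sales') AND salary > 100762

Result:
id | dept  | salary
---+-------+-------
1  | Legal | 113634
2  | Sales | 122517
5  | Sales | 101618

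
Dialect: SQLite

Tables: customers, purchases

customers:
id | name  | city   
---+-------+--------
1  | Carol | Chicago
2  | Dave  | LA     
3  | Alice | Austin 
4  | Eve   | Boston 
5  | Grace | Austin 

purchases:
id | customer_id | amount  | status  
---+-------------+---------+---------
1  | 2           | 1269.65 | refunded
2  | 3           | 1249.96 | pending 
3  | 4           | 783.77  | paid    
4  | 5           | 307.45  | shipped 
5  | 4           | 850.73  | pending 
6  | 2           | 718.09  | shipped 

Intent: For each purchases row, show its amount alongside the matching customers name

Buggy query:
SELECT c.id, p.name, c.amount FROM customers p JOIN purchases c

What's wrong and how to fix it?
Bug: Missing join condition: each purchases row is matched to all customers rows instead of just its own

Fix: Specify the join condition linking the foreign key to the parent id

Corrected query:
SELECT c.id, p.name, c.amount FROM customers p JOIN purchases c ON c.customer_id = p.id

Result:
id | name  | amount 
---+-------+--------
1  | Dave  | 1269.65
2  | Alice | 1249.96
3  | Eve   | 783.77 
4  | Grace | 307.45 
5  | Eve   | 850.73 
6  | Dave  | 718.09 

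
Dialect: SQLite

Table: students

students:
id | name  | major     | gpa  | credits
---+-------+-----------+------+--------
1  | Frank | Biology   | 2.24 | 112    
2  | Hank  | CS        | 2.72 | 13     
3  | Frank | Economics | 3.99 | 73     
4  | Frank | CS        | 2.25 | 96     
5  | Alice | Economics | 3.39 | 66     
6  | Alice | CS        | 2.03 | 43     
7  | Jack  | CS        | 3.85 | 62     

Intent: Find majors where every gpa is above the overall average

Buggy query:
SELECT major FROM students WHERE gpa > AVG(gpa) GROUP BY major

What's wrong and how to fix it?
Bug: WHERE evaluates per row before aggregation, so AVG() is unavailable

Fix: Use a subquery for AVG and a HAVING MIN(...) filter so the condition holds for every row in the group

Corrected query:
SELECT major FROM students GROUP BY major HAVING MIN(gpa) > (SELECT AVG(gpa) FROM students)

Result:
major    
---------
Economics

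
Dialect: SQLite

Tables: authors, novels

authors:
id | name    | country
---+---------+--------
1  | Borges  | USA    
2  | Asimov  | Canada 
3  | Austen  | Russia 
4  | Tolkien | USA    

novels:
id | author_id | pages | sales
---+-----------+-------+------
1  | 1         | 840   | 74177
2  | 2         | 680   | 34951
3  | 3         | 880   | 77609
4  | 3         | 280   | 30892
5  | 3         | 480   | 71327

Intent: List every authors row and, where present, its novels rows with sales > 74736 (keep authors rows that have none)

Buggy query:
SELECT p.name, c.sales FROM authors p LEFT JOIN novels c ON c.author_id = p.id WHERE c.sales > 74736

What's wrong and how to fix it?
Bug: Filtering c.sales in WHERE discards the NULL rows produced by LEFT JOIN, turning it into an inner join

Fix: Move the right-table condition into the ON clause so unmatched parents are kept

Corrected query:
SELECT p.name, c.sales FROM authors p LEFT JOIN novels c ON c.author_id = p.id AND c.sales > 74736

Result:
name    | sales
--------+------
Borges  | NULL 
Asimov  | NULL 
Austen  | 77609
Tolkien | NULL 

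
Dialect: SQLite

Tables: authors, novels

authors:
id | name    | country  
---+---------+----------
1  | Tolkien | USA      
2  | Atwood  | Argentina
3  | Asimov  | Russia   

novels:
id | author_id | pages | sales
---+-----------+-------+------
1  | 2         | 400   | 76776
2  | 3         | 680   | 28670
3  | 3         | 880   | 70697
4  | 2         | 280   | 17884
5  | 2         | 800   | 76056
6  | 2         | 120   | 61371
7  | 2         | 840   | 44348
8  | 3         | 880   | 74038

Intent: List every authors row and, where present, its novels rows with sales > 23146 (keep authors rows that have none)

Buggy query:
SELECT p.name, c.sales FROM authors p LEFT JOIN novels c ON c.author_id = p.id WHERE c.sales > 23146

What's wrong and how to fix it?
Bug: A WHERE condition on the right-hand table after LEFT JOIN drops unmatched parents

Fix: Move the right-table condition into the ON clause so unmatched parents are kept

Corrected query:
SELECT p.name, c.sales FROM authors p LEFT JOIN novels c ON c.author_id = p.id AND c.sales > 23146

Result:
name    | sales
--------+------
Tolkien | NULL 
Atwood  | 44348
Atwood  | 61371
Atwood  | 76056
Atwood  | 76776
Asimov  | 28670
Asimov  | 70697
Asimov  | 74038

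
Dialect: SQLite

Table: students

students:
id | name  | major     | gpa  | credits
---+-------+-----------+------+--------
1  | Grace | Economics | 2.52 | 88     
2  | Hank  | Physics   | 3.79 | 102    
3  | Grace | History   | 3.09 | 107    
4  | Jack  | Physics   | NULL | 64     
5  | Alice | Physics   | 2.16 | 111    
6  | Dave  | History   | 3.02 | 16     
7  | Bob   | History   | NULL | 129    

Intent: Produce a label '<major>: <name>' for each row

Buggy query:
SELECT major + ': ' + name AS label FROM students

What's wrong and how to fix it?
Bug: '+' is numeric addition; on text columns SQLite converts them to 0 instead of concatenating

Fix: Use the || operator for string concatenation

Corrected query:
SELECT major || ': ' || name AS label FROM students

Result:
label           
----------------
Economics: Grace
Physics: Hank   
History: Grace  
Physics: Jack   
Physics: Alice  
History: Dave   
History: Bob    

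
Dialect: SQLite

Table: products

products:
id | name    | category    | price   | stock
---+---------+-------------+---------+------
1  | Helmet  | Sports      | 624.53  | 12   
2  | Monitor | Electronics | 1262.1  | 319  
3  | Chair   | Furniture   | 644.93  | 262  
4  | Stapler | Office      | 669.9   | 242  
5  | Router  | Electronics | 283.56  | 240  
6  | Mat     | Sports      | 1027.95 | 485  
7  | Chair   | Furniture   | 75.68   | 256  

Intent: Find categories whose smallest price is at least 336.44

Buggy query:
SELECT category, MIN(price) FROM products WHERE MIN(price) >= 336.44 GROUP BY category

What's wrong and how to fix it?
Bug: MIN() in WHERE is a misuse of aggregate

Fix: Replace WHERE with HAVING after the GROUP BY

Corrected query:
SELECT category, MIN(price) FROM products GROUP BY category HAVING MIN(price) >= 336.44

Result:
category | MIN(price)
---------+-----------
Office   | 669.9     
Sports   | 624.53    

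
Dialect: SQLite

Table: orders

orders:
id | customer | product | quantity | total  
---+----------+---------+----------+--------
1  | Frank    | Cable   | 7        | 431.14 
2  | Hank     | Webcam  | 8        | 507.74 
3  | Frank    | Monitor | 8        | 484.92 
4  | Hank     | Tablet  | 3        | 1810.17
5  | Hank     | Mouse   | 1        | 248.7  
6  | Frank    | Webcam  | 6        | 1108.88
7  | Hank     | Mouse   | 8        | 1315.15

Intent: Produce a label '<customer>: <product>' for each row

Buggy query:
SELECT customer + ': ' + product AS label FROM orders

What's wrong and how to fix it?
Bug: '+' is numeric addition; on text columns SQLite converts them to 0 instead of concatenating

Fix: Use the || operator for string concatenation

Corrected query:
SELECT customer || ': ' || product AS label FROM orders

Result:
label         
--------------
Frank: Cable  
Hank: Webcam  
Frank: Monitor
Hank: Tablet  
Hank: Mouse   
Frank: Webcam 
Hank: Mouse   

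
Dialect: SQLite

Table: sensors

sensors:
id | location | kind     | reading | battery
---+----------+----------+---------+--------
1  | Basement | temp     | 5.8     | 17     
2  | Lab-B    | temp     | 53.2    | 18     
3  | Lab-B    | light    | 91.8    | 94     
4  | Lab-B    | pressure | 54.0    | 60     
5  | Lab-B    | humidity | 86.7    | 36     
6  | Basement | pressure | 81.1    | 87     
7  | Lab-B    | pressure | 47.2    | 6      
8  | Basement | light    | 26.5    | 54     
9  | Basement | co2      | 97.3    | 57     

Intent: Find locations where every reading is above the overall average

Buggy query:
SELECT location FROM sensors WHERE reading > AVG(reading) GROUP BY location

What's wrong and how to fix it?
Bug: WHERE evaluates per row before aggregation, so AVG() is unavailable

Fix: Use a subquery for AVG and a HAVING MIN(...) filter so the condition holds for every row in the group

Corrected query:
SELECT location FROM sensors GROUP BY location HAVING MIN(reading) > (SELECT AVG(reading) FROM sensors)

Result:
(no rows)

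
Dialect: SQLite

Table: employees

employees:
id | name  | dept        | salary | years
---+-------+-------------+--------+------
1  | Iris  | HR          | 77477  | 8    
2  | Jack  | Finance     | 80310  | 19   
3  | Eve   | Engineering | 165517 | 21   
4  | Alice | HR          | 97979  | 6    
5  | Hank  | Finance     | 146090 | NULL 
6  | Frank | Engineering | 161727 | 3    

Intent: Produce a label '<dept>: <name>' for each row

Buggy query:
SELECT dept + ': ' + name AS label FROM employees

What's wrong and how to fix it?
Bug: SQLite uses || for string concatenation; + coerces text to numbers (yielding 0)

Fix: Replace + with || to concatenate text

Corrected query:
SELECT dept || ': ' || name AS label FROM employees

Result:
label             
------------------
HR: Iris          
Finance: Jack     
Engineering: Eve  
HR: Alice         
Finance: Hank     
Engineering: Frank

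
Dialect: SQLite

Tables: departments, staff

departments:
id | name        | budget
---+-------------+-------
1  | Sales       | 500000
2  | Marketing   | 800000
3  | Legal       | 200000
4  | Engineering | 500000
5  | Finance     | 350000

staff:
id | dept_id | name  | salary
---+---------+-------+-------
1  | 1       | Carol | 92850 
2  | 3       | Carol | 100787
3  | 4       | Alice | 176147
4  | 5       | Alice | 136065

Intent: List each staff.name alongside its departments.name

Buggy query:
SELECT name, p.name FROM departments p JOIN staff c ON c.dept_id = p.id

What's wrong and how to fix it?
Bug: 'name' exists in both joined tables, so the database can't tell which one is meant

Fix: Prefix ambiguous columns with the table alias

Corrected query:
SELECT c.name, p.name FROM departments p JOIN staff c ON c.dept_id = p.id

Result:
name  | name       
------+------------
Carol | Sales      
Carol | Legal      
Alice | Engineering
Alice | Finance    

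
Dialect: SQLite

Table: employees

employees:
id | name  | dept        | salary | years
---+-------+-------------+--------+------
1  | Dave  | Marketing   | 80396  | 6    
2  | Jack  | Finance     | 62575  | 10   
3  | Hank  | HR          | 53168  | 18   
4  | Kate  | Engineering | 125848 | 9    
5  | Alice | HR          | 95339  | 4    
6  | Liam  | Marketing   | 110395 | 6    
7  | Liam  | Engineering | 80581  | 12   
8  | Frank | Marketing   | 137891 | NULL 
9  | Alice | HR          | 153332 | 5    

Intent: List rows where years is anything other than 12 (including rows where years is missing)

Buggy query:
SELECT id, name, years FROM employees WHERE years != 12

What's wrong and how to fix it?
Bug: 'years != 12' is unknown when years is NULL, so NULL rows are silently excluded

Fix: Handle NULL separately with IS NULL alongside the inequality

Corrected query:
SELECT id, name, years FROM employees WHERE years != 12 OR years IS NULL

Result:
id | name  | years
---+-------+------
1  | Dave  | 6    
2  | Jack  | 10   
3  | Hank  | 18   
4  | Kate  | 9    
5  | Alice | 4    
6  | Liam  | 6    
8  | Frank | NULL 
9  | Alice | 5    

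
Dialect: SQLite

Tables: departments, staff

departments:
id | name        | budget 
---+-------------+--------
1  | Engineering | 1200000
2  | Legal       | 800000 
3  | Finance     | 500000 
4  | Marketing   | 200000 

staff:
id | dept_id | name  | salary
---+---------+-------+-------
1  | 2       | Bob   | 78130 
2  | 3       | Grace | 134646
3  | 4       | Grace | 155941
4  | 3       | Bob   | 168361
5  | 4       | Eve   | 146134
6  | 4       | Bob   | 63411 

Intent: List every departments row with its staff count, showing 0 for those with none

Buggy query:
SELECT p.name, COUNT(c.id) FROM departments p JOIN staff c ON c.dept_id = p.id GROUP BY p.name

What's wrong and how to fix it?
Bug: INNER JOIN drops departments rows that have no matching staff rows

Fix: Use LEFT JOIN so parents without children still appear (COUNT(c.id) gives 0)

Corrected query:
SELECT p.name, COUNT(c.id) FROM departments p LEFT JOIN staff c ON c.dept_id = p.id GROUP BY p.name

Result:
name        | COUNT(c.id)
------------+------------
Engineering | 0          
Finance     | 2          
Legal       | 1          
Marketing   | 3          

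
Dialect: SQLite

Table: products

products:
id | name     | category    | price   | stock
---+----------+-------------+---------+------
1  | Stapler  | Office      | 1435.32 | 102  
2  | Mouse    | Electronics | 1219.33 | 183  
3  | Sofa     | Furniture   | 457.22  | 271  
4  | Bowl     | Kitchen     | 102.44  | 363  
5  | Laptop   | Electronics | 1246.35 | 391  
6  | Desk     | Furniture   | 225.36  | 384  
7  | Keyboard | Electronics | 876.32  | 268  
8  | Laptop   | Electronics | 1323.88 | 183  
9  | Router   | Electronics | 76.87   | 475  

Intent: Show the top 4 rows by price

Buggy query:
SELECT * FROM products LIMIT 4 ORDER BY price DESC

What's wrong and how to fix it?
Bug: ORDER BY cannot follow LIMIT; LIMIT is the final clause

Fix: Swap the clauses: ORDER BY first, then LIMIT

Corrected query:
SELECT * FROM products ORDER BY price DESC LIMIT 4

Result:
id | name    | category    | price   | stock
---+---------+-------------+---------+------
1  | Stapler | Office      | 1435.32 | 102  
8  | Laptop  | Electronics | 1323.88 | 183  
5  | Laptop  | Electronics | 1246.35 | 391  
2  | Mouse   | Electronics | 1219.33 | 183  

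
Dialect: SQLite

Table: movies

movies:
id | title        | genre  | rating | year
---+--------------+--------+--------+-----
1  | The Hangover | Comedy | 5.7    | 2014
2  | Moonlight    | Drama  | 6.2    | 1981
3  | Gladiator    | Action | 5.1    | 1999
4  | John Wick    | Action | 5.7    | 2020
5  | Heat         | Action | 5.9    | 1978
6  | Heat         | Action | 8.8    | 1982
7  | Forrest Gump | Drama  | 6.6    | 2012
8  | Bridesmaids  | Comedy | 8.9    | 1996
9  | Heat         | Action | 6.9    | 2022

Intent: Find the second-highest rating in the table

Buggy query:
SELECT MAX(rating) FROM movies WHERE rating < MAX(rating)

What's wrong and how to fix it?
Bug: The inner MAX is an aggregate inside WHERE, which is not allowed

Fix: Compute the overall MAX in a subquery, then take MAX of rows below it

Corrected query:
SELECT MAX(rating) FROM movies WHERE rating < (SELECT MAX(rating) FROM movies)

Result:
MAX(rating)
-----------
8.8        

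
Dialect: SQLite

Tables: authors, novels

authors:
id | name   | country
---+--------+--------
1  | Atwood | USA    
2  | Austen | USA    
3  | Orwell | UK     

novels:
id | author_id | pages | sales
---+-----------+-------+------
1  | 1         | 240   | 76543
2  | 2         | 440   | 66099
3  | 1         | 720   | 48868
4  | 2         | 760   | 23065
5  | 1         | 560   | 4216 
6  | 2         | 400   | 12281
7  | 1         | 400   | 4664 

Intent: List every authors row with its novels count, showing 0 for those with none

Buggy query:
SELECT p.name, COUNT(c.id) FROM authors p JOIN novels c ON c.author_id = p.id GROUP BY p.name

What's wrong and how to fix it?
Bug: INNER JOIN drops authors rows that have no matching novels rows

Fix: Use LEFT JOIN so parents without children still appear (COUNT(c.id) gives 0)

Corrected query:
SELECT p.name, COUNT(c.id) FROM authors p LEFT JOIN novels c ON c.author_id = p.id GROUP BY p.name

Result:
name   | COUNT(c.id)
-------+------------
Atwood | 4          
Austen | 3          
Orwell | 0          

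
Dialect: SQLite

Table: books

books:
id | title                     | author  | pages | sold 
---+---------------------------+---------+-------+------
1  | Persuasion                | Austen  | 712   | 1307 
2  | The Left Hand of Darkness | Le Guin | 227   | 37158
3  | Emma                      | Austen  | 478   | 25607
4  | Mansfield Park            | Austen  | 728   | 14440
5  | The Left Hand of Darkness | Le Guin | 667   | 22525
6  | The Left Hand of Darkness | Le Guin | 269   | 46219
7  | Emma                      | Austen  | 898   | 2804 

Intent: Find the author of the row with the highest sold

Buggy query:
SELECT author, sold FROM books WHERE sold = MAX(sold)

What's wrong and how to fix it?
Bug: WHERE is evaluated per row; an aggregate over the whole table isn't defined there

Fix: Wrap MAX in a scalar subquery so WHERE compares against a single value

Corrected query:
SELECT author, sold FROM books WHERE sold = (SELECT MAX(sold) FROM books)

Result:
author  | sold 
--------+------
Le Guin | 46219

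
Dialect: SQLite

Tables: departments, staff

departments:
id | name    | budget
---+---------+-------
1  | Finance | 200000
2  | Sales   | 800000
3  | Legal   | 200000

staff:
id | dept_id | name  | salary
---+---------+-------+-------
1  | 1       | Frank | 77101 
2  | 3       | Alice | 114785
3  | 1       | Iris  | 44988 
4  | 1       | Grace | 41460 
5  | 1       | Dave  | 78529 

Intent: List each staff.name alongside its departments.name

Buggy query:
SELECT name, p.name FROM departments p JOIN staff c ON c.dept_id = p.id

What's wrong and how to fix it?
Bug: Both tables have a 'name' column; the unqualified reference is ambiguous

Fix: Prefix ambiguous columns with the table alias

Corrected query:
SELECT c.name, p.name FROM departments p JOIN staff c ON c.dept_id = p.id

Result:
name  | name   
------+--------
Frank | Finance
Alice | Legal  
Iris  | Finance
Grace | Finance
Dave  | Finance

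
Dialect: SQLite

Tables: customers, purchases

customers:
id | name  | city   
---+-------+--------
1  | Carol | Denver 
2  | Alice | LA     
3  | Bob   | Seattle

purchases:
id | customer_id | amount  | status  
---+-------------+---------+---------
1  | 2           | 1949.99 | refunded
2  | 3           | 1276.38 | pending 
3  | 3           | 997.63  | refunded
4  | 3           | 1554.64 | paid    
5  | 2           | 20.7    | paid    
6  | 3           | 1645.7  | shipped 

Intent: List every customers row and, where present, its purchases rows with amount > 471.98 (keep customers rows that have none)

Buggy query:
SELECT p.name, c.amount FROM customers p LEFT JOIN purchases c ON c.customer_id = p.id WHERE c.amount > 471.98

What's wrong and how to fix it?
Bug: A WHERE condition on the right-hand table after LEFT JOIN drops unmatched parents

Fix: Move the right-table condition into the ON clause so unmatched parents are kept

Corrected query:
SELECT p.name, c.amount FROM customers p LEFT JOIN purchases c ON c.customer_id = p.id AND c.amount > 471.98

Result:
name  | amount 
------+--------
Carol | NULL   
Alice | 1949.99
Bob   | 997.63 
Bob   | 1276.38
Bob   | 1554.64
Bob   | 1645.7 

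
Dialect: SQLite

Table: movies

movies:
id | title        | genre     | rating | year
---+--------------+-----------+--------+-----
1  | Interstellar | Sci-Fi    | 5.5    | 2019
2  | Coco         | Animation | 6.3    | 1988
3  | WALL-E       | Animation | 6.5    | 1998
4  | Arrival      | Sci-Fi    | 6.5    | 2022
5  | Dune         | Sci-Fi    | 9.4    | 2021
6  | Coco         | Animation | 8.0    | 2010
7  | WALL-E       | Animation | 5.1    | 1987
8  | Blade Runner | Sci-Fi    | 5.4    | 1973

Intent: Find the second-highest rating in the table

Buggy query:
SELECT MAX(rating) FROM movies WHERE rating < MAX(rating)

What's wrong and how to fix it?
Bug: MAX(rating) on the right of the comparison is an aggregate-in-WHERE error

Fix: Compute the overall MAX in a subquery, then take MAX of rows below it

Corrected query:
SELECT MAX(rating) FROM movies WHERE rating < (SELECT MAX(rating) FROM movies)

Result:
MAX(rating)
-----------
8          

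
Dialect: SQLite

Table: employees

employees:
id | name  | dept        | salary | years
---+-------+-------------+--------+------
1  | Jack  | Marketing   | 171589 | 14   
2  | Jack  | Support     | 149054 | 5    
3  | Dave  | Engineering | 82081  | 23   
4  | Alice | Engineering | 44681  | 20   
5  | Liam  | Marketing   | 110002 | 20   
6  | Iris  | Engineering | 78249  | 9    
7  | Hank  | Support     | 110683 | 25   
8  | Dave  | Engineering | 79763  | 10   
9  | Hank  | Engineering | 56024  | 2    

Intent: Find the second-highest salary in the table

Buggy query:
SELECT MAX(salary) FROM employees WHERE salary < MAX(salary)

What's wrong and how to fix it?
Bug: MAX(salary) on the right of the comparison is an aggregate-in-WHERE error

Fix: Compute the overall MAX in a subquery, then take MAX of rows below it

Corrected query:
SELECT MAX(salary) FROM employees WHERE salary < (SELECT MAX(salary) FROM employees)

Result:
MAX(salary)
-----------
149054     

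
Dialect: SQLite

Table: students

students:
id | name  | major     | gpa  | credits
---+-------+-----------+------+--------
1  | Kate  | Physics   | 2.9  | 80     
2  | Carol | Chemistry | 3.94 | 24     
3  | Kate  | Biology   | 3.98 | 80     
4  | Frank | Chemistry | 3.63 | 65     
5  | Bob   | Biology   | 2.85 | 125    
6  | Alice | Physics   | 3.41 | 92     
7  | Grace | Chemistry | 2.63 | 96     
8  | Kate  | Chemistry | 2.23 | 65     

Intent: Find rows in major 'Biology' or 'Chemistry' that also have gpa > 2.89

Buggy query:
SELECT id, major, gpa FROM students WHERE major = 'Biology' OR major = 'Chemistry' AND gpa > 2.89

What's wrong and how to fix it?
Bug: Without parentheses, AND is evaluated before OR, so the gpa filter only applies to the 'Chemistry' branch

Fix: Add parentheses around the OR so the AND applies to both alternatives

Corrected query:
SELECT id, major, gpa FROM students WHERE (major = 'Biology' OR major = 'Chemistry') AND gpa > 2.89

Result:
id | major     | gpa 
---+-----------+-----
2  | Chemistry | 3.94
3  | Biology   | 3.98
4  | Chemistry | 3.63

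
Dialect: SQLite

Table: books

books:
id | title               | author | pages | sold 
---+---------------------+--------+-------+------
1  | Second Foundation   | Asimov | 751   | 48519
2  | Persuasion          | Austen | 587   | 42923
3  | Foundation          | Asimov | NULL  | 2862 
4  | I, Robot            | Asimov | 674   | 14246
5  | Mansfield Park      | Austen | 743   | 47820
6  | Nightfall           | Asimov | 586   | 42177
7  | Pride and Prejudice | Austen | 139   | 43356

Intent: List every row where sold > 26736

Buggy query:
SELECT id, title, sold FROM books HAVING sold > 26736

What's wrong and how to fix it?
Bug: HAVING filters the output of aggregation, but this query has no GROUP BY and no aggregate functions, so SQLite rejects it (HAVING clause on a non-aggregate query); the condition here is per row

Fix: Use WHERE for row-level filtering

Corrected query:
SELECT id, title, sold FROM books WHERE sold > 26736

Result:
id | title               | sold 
---+---------------------+------
1  | Second Foundation   | 48519
2  | Persuasion          | 42923
5  | Mansfield Park      | 47820
6  | Nightfall           | 42177
7  | Pride and Prejudice | 43356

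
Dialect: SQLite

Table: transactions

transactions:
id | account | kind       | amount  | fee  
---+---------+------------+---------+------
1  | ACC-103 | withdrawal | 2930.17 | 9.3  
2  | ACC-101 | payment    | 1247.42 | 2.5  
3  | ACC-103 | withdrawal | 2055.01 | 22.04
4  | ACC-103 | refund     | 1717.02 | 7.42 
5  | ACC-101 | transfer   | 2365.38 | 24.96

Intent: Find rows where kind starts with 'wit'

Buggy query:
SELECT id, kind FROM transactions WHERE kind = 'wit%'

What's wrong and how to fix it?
Bug: '=' compares the literal string including the % character; pattern matching needs LIKE

Fix: Use LIKE for wildcard pattern matching

Corrected query:
SELECT id, kind FROM transactions WHERE kind LIKE 'wit%'

Result:
id | kind      
---+-----------
1  | withdrawal
3  | withdrawal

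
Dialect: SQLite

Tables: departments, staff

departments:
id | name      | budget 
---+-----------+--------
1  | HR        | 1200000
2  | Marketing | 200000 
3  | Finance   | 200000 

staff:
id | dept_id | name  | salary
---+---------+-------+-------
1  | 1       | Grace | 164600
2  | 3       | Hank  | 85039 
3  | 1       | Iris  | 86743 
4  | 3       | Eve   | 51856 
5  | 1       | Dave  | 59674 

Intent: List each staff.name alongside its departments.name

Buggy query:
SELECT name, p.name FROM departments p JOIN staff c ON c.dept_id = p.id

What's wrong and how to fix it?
Bug: Both tables have a 'name' column; the unqualified reference is ambiguous

Fix: Qualify the column with its table alias (c.name)

Corrected query:
SELECT c.name, p.name FROM departments p JOIN staff c ON c.dept_id = p.id

Result:
name  | name   
------+--------
Grace | HR     
Hank  | Finance
Iris  | HR     
Eve   | Finance
Dave  | HR     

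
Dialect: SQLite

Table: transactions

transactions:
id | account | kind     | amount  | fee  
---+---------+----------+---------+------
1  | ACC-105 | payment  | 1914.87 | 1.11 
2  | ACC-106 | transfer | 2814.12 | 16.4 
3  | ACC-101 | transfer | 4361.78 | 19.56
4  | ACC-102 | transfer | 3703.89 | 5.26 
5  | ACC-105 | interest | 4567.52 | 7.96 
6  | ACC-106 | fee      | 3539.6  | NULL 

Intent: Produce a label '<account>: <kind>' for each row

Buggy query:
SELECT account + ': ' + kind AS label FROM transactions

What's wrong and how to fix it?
Bug: SQLite uses || for string concatenation; + coerces text to numbers (yielding 0)

Fix: Use the || operator for string concatenation

Corrected query:
SELECT account || ': ' || kind AS label FROM transactions

Result:
label            
-----------------
ACC-105: payment 
ACC-106: transfer
ACC-101: transfer
ACC-102: transfer
ACC-105: interest
ACC-106: fee     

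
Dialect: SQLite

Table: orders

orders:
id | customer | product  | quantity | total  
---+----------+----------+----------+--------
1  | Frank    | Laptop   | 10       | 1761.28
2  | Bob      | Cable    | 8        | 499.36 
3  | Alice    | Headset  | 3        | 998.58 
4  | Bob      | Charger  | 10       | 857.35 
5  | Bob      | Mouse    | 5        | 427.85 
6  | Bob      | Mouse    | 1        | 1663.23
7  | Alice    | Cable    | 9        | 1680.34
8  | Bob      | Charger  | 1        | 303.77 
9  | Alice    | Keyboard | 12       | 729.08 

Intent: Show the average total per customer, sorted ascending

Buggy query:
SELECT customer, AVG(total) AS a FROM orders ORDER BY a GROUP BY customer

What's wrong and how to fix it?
Bug: GROUP BY must precede ORDER BY

Fix: Reorder: SELECT … FROM … GROUP BY … ORDER BY …

Corrected query:
SELECT customer, AVG(total) AS a FROM orders GROUP BY customer ORDER BY a

Result:
customer | a      
---------+--------
Bob      | 750.312
Alice    | 1136   
Frank    | 1761.28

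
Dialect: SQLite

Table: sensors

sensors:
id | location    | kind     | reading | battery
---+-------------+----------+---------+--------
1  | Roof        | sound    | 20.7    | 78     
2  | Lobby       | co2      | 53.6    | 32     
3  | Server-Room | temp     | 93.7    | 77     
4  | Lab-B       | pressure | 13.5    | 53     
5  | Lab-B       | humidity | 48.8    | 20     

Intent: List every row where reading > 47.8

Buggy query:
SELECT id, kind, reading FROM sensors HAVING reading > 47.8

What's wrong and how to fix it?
Bug: This is a non-aggregate query (no GROUP BY, no aggregates), so in SQLite the HAVING clause is invalid here; a row-level condition belongs in WHERE

Fix: Use WHERE for row-level filtering

Corrected query:
SELECT id, kind, reading FROM sensors WHERE reading > 47.8

Result:
id | kind     | reading
---+----------+--------
2  | co2      | 53.6   
3  | temp     | 93.7   
5  | humidity | 48.8   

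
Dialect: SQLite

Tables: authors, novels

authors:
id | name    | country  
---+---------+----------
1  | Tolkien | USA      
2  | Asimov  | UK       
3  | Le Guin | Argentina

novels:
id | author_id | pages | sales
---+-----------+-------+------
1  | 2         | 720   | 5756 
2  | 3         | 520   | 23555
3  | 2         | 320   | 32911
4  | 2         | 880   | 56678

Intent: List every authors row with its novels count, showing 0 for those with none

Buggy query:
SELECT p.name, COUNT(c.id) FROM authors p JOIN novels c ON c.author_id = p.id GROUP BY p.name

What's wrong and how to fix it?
Bug: An inner join excludes parents with zero children

Fix: Use LEFT JOIN so parents without children still appear (COUNT(c.id) gives 0)

Corrected query:
SELECT p.name, COUNT(c.id) FROM authors p LEFT JOIN novels c ON c.author_id = p.id GROUP BY p.name

Result:
name    | COUNT(c.id)
--------+------------
Asimov  | 3          
Le Guin | 1          
Tolkien | 0          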